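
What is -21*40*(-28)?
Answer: 23520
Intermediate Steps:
-21*40*(-28) = -840*(-28) = 23520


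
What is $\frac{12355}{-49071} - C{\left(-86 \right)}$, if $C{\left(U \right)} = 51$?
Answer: $- \frac{2514976}{49071} \approx -51.252$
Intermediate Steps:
$\frac{12355}{-49071} - C{\left(-86 \right)} = \frac{12355}{-49071} - 51 = 12355 \left(- \frac{1}{49071}\right) - 51 = - \frac{12355}{49071} - 51 = - \frac{2514976}{49071}$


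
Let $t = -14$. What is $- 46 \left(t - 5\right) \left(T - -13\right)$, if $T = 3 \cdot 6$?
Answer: $27094$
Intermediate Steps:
$T = 18$
$- 46 \left(t - 5\right) \left(T - -13\right) = - 46 \left(-14 - 5\right) \left(18 - -13\right) = \left(-46\right) \left(-19\right) \left(18 + 13\right) = 874 \cdot 31 = 27094$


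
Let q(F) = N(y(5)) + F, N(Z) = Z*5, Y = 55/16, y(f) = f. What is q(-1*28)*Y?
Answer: -165/16 ≈ -10.313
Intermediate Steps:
Y = 55/16 (Y = 55*(1/16) = 55/16 ≈ 3.4375)
N(Z) = 5*Z
q(F) = 25 + F (q(F) = 5*5 + F = 25 + F)
q(-1*28)*Y = (25 - 1*28)*(55/16) = (25 - 28)*(55/16) = -3*55/16 = -165/16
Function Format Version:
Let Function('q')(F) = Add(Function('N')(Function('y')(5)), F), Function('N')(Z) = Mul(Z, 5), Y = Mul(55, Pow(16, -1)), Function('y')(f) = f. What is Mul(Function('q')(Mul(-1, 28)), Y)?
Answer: Rational(-165, 16) ≈ -10.313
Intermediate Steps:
Y = Rational(55, 16) (Y = Mul(55, Rational(1, 16)) = Rational(55, 16) ≈ 3.4375)
Function('N')(Z) = Mul(5, Z)
Function('q')(F) = Add(25, F) (Function('q')(F) = Add(Mul(5, 5), F) = Add(25, F))
Mul(Function('q')(Mul(-1, 28)), Y) = Mul(Add(25, Mul(-1, 28)), Rational(55, 16)) = Mul(Add(25, -28), Rational(55, 16)) = Mul(-3, Rational(55, 16)) = Rational(-165, 16)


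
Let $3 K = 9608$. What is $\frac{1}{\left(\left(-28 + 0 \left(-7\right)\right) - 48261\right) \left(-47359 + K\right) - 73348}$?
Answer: $\frac{3}{6396575497} \approx 4.69 \cdot 10^{-10}$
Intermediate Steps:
$K = \frac{9608}{3}$ ($K = \frac{1}{3} \cdot 9608 = \frac{9608}{3} \approx 3202.7$)
$\frac{1}{\left(\left(-28 + 0 \left(-7\right)\right) - 48261\right) \left(-47359 + K\right) - 73348} = \frac{1}{\left(\left(-28 + 0 \left(-7\right)\right) - 48261\right) \left(-47359 + \frac{9608}{3}\right) - 73348} = \frac{1}{\left(\left(-28 + 0\right) - 48261\right) \left(- \frac{132469}{3}\right) - 73348} = \frac{1}{\left(-28 - 48261\right) \left(- \frac{132469}{3}\right) - 73348} = \frac{1}{\left(-48289\right) \left(- \frac{132469}{3}\right) - 73348} = \frac{1}{\frac{6396795541}{3} - 73348} = \frac{1}{\frac{6396575497}{3}} = \frac{3}{6396575497}$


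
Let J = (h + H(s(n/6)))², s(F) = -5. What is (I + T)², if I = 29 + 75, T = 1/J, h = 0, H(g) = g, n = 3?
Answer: 6765201/625 ≈ 10824.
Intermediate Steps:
J = 25 (J = (0 - 5)² = (-5)² = 25)
T = 1/25 ≈ 0.040000
I = 104
(I + T)² = (104 + 1/25)² = (2601/25)² = 6765201/625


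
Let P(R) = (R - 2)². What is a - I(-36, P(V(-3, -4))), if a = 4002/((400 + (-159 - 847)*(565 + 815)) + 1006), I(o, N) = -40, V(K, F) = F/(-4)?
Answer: 27735479/693437 ≈ 39.997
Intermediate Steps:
V(K, F) = -F/4 (V(K, F) = F*(-¼) = -F/4)
P(R) = (-2 + R)²
a = -2001/693437 (a = 4002/((400 - 1006*1380) + 1006) = 4002/((400 - 1388280) + 1006) = 4002/(-1387880 + 1006) = 4002/(-1386874) = 4002*(-1/1386874) = -2001/693437 ≈ -0.0028856)
a - I(-36, P(V(-3, -4))) = -2001/693437 - 1*(-40) = -2001/693437 + 40 = 27735479/693437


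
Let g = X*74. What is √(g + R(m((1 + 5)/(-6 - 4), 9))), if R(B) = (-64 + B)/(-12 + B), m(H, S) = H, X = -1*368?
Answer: I*√12007051/21 ≈ 165.01*I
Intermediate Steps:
X = -368
g = -27232 (g = -368*74 = -27232)
R(B) = (-64 + B)/(-12 + B)
√(g + R(m((1 + 5)/(-6 - 4), 9))) = √(-27232 + (-64 + (1 + 5)/(-6 - 4))/(-12 + (1 + 5)/(-6 - 4))) = √(-27232 + (-64 + 6/(-10))/(-12 + 6/(-10))) = √(-27232 + (-64 + 6*(-⅒))/(-12 + 6*(-⅒))) = √(-27232 + (-64 - ⅗)/(-12 - ⅗)) = √(-27232 - 323/5/(-63/5)) = √(-27232 - 5/63*(-323/5)) = √(-27232 + 323/63) = √(-1715293/63) = I*√12007051/21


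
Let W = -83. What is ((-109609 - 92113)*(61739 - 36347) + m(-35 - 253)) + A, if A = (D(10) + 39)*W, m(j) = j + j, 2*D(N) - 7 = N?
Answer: -10244259085/2 ≈ -5.1221e+9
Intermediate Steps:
D(N) = 7/2 + N/2
m(j) = 2*j
A = -7885/2 (A = ((7/2 + (½)*10) + 39)*(-83) = ((7/2 + 5) + 39)*(-83) = (17/2 + 39)*(-83) = (95/2)*(-83) = -7885/2 ≈ -3942.5)
((-109609 - 92113)*(61739 - 36347) + m(-35 - 253)) + A = ((-109609 - 92113)*(61739 - 36347) + 2*(-35 - 253)) - 7885/2 = (-201722*25392 + 2*(-288)) - 7885/2 = (-5122125024 - 576) - 7885/2 = -5122125600 - 7885/2 = -10244259085/2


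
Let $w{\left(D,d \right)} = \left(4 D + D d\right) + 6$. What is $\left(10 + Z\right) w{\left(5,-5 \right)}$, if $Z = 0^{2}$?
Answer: $10$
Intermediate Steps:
$Z = 0$
$w{\left(D,d \right)} = 6 + 4 D + D d$
$\left(10 + Z\right) w{\left(5,-5 \right)} = \left(10 + 0\right) \left(6 + 4 \cdot 5 + 5 \left(-5\right)\right) = 10 \left(6 + 20 - 25\right) = 10 \cdot 1 = 10$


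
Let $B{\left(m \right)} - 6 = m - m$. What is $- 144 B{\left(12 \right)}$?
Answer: $-864$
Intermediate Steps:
$B{\left(m \right)} = 6$ ($B{\left(m \right)} = 6 + \left(m - m\right) = 6 + 0 = 6$)
$- 144 B{\left(12 \right)} = \left(-144\right) 6 = -864$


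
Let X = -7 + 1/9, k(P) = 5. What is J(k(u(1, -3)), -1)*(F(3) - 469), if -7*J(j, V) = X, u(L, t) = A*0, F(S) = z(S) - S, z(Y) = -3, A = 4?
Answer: -29450/63 ≈ -467.46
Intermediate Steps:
F(S) = -3 - S
u(L, t) = 0 (u(L, t) = 4*0 = 0)
X = -62/9 (X = -7 + ⅑ = -62/9 ≈ -6.8889)
J(j, V) = 62/63 (J(j, V) = -⅐*(-62/9) = 62/63)
J(k(u(1, -3)), -1)*(F(3) - 469) = 62*((-3 - 1*3) - 469)/63 = 62*((-3 - 3) - 469)/63 = 62*(-6 - 469)/63 = (62/63)*(-475) = -29450/63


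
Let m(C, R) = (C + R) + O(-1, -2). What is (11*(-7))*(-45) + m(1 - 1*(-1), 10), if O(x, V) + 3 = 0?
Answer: 3474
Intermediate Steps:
O(x, V) = -3 (O(x, V) = -3 + 0 = -3)
m(C, R) = -3 + C + R (m(C, R) = (C + R) - 3 = -3 + C + R)
(11*(-7))*(-45) + m(1 - 1*(-1), 10) = (11*(-7))*(-45) + (-3 + (1 - 1*(-1)) + 10) = -77*(-45) + (-3 + (1 + 1) + 10) = 3465 + (-3 + 2 + 10) = 3465 + 9 = 3474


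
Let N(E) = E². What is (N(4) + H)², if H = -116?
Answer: 10000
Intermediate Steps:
(N(4) + H)² = (4² - 116)² = (16 - 116)² = (-100)² = 10000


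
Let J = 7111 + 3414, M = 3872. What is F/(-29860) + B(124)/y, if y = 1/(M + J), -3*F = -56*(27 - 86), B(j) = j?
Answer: 39980181886/22395 ≈ 1.7852e+6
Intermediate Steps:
J = 10525
F = -3304/3 (F = -(-56)*(27 - 86)/3 = -(-56)*(-59)/3 = -⅓*3304 = -3304/3 ≈ -1101.3)
y = 1/14397 (y = 1/(3872 + 10525) = 1/14397 ≈ 6.9459e-5)
F/(-29860) + B(124)/y = -3304/3/(-29860) + 124/(1/14397) = -3304/3*(-1/29860) + 124*14397 = 826/22395 + 1785228 = 39980181886/22395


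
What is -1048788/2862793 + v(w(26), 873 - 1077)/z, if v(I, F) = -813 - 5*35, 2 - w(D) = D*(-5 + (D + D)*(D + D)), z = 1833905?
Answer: -1926205996624/5250090396665 ≈ -0.36689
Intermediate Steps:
w(D) = 2 - D*(-5 + 4*D²) (w(D) = 2 - D*(-5 + (D + D)*(D + D)) = 2 - D*(-5 + (2*D)*(2*D)) = 2 - D*(-5 + 4*D²))
v(I, F) = -988 (v(I, F) = -813 - 175 = -988)
-1048788/2862793 + v(w(26), 873 - 1077)/z = -1048788/2862793 - 988/1833905 = -1926205996624/5250090396665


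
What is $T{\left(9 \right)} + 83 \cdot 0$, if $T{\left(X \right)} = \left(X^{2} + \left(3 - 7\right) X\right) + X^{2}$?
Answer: $126$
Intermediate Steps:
$T{\left(X \right)} = - 4 X + 2 X^{2}$ ($T{\left(X \right)} = \left(X^{2} + \left(3 - 7\right) X\right) + X^{2} = \left(X^{2} - 4 X\right) + X^{2} = - 4 X + 2 X^{2}$)
$T{\left(9 \right)} + 83 \cdot 0 = 2 \cdot 9 \left(-2 + 9\right) + 83 \cdot 0 = 2 \cdot 9 \cdot 7 + 0 = 126 + 0 = 126$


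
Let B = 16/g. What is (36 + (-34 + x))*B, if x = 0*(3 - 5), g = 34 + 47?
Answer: 32/81 ≈ 0.39506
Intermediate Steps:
g = 81
x = 0 (x = 0*(-2) = 0)
B = 16/81 ≈ 0.19753
(36 + (-34 + x))*B = (36 + (-34 + 0))*(16/81) = (36 - 34)*(16/81) = 2*(16/81) = 32/81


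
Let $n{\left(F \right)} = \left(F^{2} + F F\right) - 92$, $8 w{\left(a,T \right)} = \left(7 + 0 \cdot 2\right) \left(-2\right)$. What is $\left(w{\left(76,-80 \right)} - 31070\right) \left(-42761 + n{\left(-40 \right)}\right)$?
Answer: $\frac{4928352411}{4} \approx 1.2321 \cdot 10^{9}$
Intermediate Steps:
$w{\left(a,T \right)} = - \frac{7}{4}$ ($w{\left(a,T \right)} = \frac{\left(7 + 0 \cdot 2\right) \left(-2\right)}{8} = \frac{\left(7 + 0\right) \left(-2\right)}{8} = \frac{7 \left(-2\right)}{8} = \frac{1}{8} \left(-14\right) = - \frac{7}{4}$)
$n{\left(F \right)} = -92 + 2 F^{2}$ ($n{\left(F \right)} = \left(F^{2} + F^{2}\right) - 92 = 2 F^{2} - 92 = -92 + 2 F^{2}$)
$\left(w{\left(76,-80 \right)} - 31070\right) \left(-42761 + n{\left(-40 \right)}\right) = \left(- \frac{7}{4} - 31070\right) \left(-42761 - \left(92 - 2 \left(-40\right)^{2}\right)\right) = - \frac{124287 \left(-42761 + \left(-92 + 2 \cdot 1600\right)\right)}{4} = - \frac{124287 \left(-42761 + \left(-92 + 3200\right)\right)}{4} = - \frac{124287 \left(-42761 + 3108\right)}{4} = \left(- \frac{124287}{4}\right) \left(-39653\right) = \frac{4928352411}{4}$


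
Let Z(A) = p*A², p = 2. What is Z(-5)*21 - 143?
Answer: 907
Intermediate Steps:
Z(A) = 2*A²
Z(-5)*21 - 143 = (2*(-5)²)*21 - 143 = (2*25)*21 - 143 = 50*21 - 143 = 1050 - 143 = 907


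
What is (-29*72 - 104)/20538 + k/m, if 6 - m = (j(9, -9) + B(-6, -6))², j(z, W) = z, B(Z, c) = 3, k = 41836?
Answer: -71627522/236187 ≈ -303.27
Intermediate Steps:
m = -138 (m = 6 - (9 + 3)² = 6 - 1*12² = 6 - 1*144 = 6 - 144 = -138)
(-29*72 - 104)/20538 + k/m = (-29*72 - 104)/20538 + 41836/(-138) = (-2088 - 104)*(1/20538) + 41836*(-1/138) = -2192*1/20538 - 20918/69 = -1096/10269 - 20918/69 = -71627522/236187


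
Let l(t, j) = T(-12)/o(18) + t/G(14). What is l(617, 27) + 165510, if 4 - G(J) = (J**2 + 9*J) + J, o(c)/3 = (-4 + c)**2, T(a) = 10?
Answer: 8077460171/48804 ≈ 1.6551e+5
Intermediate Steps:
o(c) = 3*(-4 + c)**2
G(J) = 4 - J**2 - 10*J (G(J) = 4 - ((J**2 + 9*J) + J) = 4 - (J**2 + 10*J) = 4 + (-J**2 - 10*J) = 4 - J**2 - 10*J)
l(t, j) = 5/294 - t/332 (l(t, j) = 10/((3*(-4 + 18)**2)) + t/(4 - 1*14**2 - 10*14) = 10/((3*14**2)) + t/(4 - 1*196 - 140) = 10/((3*196)) + t/(4 - 196 - 140) = 10/588 + t/(-332) = 10*(1/588) + t*(-1/332) = 5/294 - t/332)
l(617, 27) + 165510 = (5/294 - 1/332*617) + 165510 = (5/294 - 617/332) + 165510 = -89869/48804 + 165510 = 8077460171/48804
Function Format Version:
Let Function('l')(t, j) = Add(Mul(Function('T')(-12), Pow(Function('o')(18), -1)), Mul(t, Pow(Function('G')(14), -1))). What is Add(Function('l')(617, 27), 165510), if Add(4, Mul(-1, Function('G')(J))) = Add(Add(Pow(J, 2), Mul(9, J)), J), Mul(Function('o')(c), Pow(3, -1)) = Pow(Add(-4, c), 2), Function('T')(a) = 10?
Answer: Rational(8077460171, 48804) ≈ 1.6551e+5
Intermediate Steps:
Function('o')(c) = Mul(3, Pow(Add(-4, c), 2))
Function('G')(J) = Add(4, Mul(-1, Pow(J, 2)), Mul(-10, J)) (Function('G')(J) = Add(4, Mul(-1, Add(Add(Pow(J, 2), Mul(9, J)), J))) = Add(4, Mul(-1, Add(Pow(J, 2), Mul(10, J)))) = Add(4, Add(Mul(-1, Pow(J, 2)), Mul(-10, J))) = Add(4, Mul(-1, Pow(J, 2)), Mul(-10, J)))
Function('l')(t, j) = Add(Rational(5, 294), Mul(Rational(-1, 332), t)) (Function('l')(t, j) = Add(Mul(10, Pow(Mul(3, Pow(Add(-4, 18), 2)), -1)), Mul(t, Pow(Add(4, Mul(-1, Pow(14, 2)), Mul(-10, 14)), -1))) = Add(Mul(10, Pow(Mul(3, Pow(14, 2)), -1)), Mul(t, Pow(Add(4, Mul(-1, 196), -140), -1))) = Add(Mul(10, Pow(Mul(3, 196), -1)), Mul(t, Pow(Add(4, -196, -140), -1))) = Add(Mul(10, Pow(588, -1)), Mul(t, Pow(-332, -1))) = Add(Mul(10, Rational(1, 588)), Mul(t, Rational(-1, 332))) = Add(Rational(5, 294), Mul(Rational(-1, 332), t)))
Add(Function('l')(617, 27), 165510) = Add(Add(Rational(5, 294), Mul(Rational(-1, 332), 617)), 165510) = Add(Add(Rational(5, 294), Rational(-617, 332)), 165510) = Add(Rational(-89869, 48804), 165510) = Rational(8077460171, 48804)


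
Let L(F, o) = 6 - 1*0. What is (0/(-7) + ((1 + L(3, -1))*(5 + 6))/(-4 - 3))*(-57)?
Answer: 627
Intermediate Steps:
L(F, o) = 6 (L(F, o) = 6 + 0 = 6)
(0/(-7) + ((1 + L(3, -1))*(5 + 6))/(-4 - 3))*(-57) = (0/(-7) + ((1 + 6)*(5 + 6))/(-4 - 3))*(-57) = (0*(-⅐) + (7*11)/(-7))*(-57) = (0 + 77*(-⅐))*(-57) = (0 - 11)*(-57) = -11*(-57) = 627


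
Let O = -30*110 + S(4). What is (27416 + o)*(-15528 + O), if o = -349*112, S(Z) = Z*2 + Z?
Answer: 219620352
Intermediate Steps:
S(Z) = 3*Z (S(Z) = 2*Z + Z = 3*Z)
o = -39088
O = -3288 (O = -30*110 + 3*4 = -3300 + 12 = -3288)
(27416 + o)*(-15528 + O) = (27416 - 39088)*(-15528 - 3288) = -11672*(-18816) = 219620352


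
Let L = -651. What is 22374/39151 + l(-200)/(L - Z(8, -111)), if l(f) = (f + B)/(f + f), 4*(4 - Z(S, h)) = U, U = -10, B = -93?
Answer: 5872890757/10296713000 ≈ 0.57037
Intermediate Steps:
Z(S, h) = 13/2 (Z(S, h) = 4 - ¼*(-10) = 4 + 5/2 = 13/2)
l(f) = (-93 + f)/(2*f) (l(f) = (f - 93)/(f + f) = (-93 + f)/((2*f)) = (-93 + f)*(1/(2*f)) = (-93 + f)/(2*f))
22374/39151 + l(-200)/(L - Z(8, -111)) = 22374/39151 + ((½)*(-93 - 200)/(-200))/(-651 - 1*13/2) = 22374*(1/39151) + ((½)*(-1/200)*(-293))/(-651 - 13/2) = 22374/39151 + 293/(400*(-1315/2)) = 22374/39151 + (293/400)*(-2/1315) = 22374/39151 - 293/263000 = 5872890757/10296713000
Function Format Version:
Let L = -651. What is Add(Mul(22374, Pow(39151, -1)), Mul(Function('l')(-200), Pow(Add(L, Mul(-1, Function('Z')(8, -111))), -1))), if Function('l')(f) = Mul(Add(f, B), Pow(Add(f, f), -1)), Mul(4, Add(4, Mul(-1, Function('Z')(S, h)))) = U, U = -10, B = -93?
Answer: Rational(5872890757, 10296713000) ≈ 0.57037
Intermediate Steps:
Function('Z')(S, h) = Rational(13, 2) (Function('Z')(S, h) = Add(4, Mul(Rational(-1, 4), -10)) = Add(4, Rational(5, 2)) = Rational(13, 2))
Function('l')(f) = Mul(Rational(1, 2), Pow(f, -1), Add(-93, f)) (Function('l')(f) = Mul(Add(f, -93), Pow(Add(f, f), -1)) = Mul(Add(-93, f), Pow(Mul(2, f), -1)) = Mul(Add(-93, f), Mul(Rational(1, 2), Pow(f, -1))) = Mul(Rational(1, 2), Pow(f, -1), Add(-93, f)))
Add(Mul(22374, Pow(39151, -1)), Mul(Function('l')(-200), Pow(Add(L, Mul(-1, Function('Z')(8, -111))), -1))) = Add(Mul(22374, Pow(39151, -1)), Mul(Mul(Rational(1, 2), Pow(-200, -1), Add(-93, -200)), Pow(Add(-651, Mul(-1, Rational(13, 2))), -1))) = Add(Mul(22374, Rational(1, 39151)), Mul(Mul(Rational(1, 2), Rational(-1, 200), -293), Pow(Add(-651, Rational(-13, 2)), -1))) = Add(Rational(22374, 39151), Mul(Rational(293, 400), Pow(Rational(-1315, 2), -1))) = Add(Rational(22374, 39151), Mul(Rational(293, 400), Rational(-2, 1315))) = Add(Rational(22374, 39151), Rational(-293, 263000)) = Rational(5872890757, 10296713000)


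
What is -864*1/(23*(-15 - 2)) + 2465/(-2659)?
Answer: 1333561/1039669 ≈ 1.2827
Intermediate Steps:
-864*1/(23*(-15 - 2)) + 2465/(-2659) = -864/((-17*23)) + 2465*(-1/2659) = -864/(-391) - 2465/2659 = -864*(-1/391) - 2465/2659 = 864/391 - 2465/2659 = 1333561/1039669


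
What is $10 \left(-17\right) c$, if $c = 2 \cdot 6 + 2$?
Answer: $-2380$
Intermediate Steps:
$c = 14$ ($c = 12 + 2 = 14$)
$10 \left(-17\right) c = 10 \left(-17\right) 14 = \left(-170\right) 14 = -2380$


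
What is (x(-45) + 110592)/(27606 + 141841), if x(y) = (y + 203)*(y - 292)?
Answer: 57346/169447 ≈ 0.33843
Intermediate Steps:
x(y) = (-292 + y)*(203 + y) (x(y) = (203 + y)*(-292 + y) = (-292 + y)*(203 + y))
(x(-45) + 110592)/(27606 + 141841) = ((-59276 + (-45)**2 - 89*(-45)) + 110592)/(27606 + 141841) = ((-59276 + 2025 + 4005) + 110592)/169447 = (-53246 + 110592)*(1/169447) = 57346*(1/169447) = 57346/169447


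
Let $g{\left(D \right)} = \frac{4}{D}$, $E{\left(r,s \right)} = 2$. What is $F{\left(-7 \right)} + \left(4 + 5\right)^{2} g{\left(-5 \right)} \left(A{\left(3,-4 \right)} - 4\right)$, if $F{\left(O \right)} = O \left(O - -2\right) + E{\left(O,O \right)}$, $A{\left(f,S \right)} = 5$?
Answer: $- \frac{139}{5} \approx -27.8$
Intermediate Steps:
$F{\left(O \right)} = 2 + O \left(2 + O\right)$ ($F{\left(O \right)} = O \left(O - -2\right) + 2 = O \left(O + 2\right) + 2 = O \left(2 + O\right) + 2 = 2 + O \left(2 + O\right)$)
$F{\left(-7 \right)} + \left(4 + 5\right)^{2} g{\left(-5 \right)} \left(A{\left(3,-4 \right)} - 4\right) = \left(2 + \left(-7\right)^{2} + 2 \left(-7\right)\right) + \left(4 + 5\right)^{2} \frac{4}{-5} \left(5 - 4\right) = \left(2 + 49 - 14\right) + 9^{2} \cdot 4 \left(- \frac{1}{5}\right) 1 = 37 + 81 \left(\left(- \frac{4}{5}\right) 1\right) = 37 + 81 \left(- \frac{4}{5}\right) = 37 - \frac{324}{5} = - \frac{139}{5}$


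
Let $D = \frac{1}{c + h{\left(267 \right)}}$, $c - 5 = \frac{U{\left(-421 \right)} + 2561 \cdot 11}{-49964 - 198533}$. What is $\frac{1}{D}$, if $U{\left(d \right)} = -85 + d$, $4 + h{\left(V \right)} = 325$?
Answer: $\frac{80982357}{248497} \approx 325.89$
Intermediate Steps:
$h{\left(V \right)} = 321$ ($h{\left(V \right)} = -4 + 325 = 321$)
$c = \frac{1214820}{248497}$ ($c = 5 + \frac{\left(-85 - 421\right) + 2561 \cdot 11}{-49964 - 198533} = 5 + \frac{-506 + 28171}{-248497} = 5 + 27665 \left(- \frac{1}{248497}\right) = 5 - \frac{27665}{248497} = \frac{1214820}{248497} \approx 4.8887$)
$D = \frac{248497}{80982357}$ ($D = \frac{1}{\frac{1214820}{248497} + 321} = \frac{1}{\frac{80982357}{248497}} = \frac{248497}{80982357} \approx 0.0030685$)
$\frac{1}{D} = \frac{1}{\frac{248497}{80982357}} = \frac{80982357}{248497}$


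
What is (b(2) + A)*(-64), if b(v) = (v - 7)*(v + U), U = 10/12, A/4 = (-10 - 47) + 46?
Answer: 11168/3 ≈ 3722.7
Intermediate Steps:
A = -44 (A = 4*((-10 - 47) + 46) = 4*(-57 + 46) = 4*(-11) = -44)
U = ⅚ (U = 10*(1/12) = ⅚ ≈ 0.83333)
b(v) = (-7 + v)*(⅚ + v) (b(v) = (v - 7)*(v + ⅚) = (-7 + v)*(⅚ + v))
(b(2) + A)*(-64) = ((-35/6 + 2² - 37/6*2) - 44)*(-64) = ((-35/6 + 4 - 37/3) - 44)*(-64) = (-85/6 - 44)*(-64) = -349/6*(-64) = 11168/3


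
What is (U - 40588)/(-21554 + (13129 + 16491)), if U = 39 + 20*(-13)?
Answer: -40809/8066 ≈ -5.0594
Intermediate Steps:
U = -221 (U = 39 - 260 = -221)
(U - 40588)/(-21554 + (13129 + 16491)) = (-221 - 40588)/(-21554 + (13129 + 16491)) = -40809/(-21554 + 29620) = -40809/8066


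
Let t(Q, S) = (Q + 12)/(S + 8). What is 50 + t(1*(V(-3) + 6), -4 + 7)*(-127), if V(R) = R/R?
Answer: -1863/11 ≈ -169.36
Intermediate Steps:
V(R) = 1
t(Q, S) = (12 + Q)/(8 + S)
50 + t(1*(V(-3) + 6), -4 + 7)*(-127) = 50 + ((12 + 1*(1 + 6))/(8 + (-4 + 7)))*(-127) = 50 + ((12 + 1*7)/(8 + 3))*(-127) = 50 + ((12 + 7)/11)*(-127) = 50 + ((1/11)*19)*(-127) = 50 + (19/11)*(-127) = 50 - 2413/11 = -1863/11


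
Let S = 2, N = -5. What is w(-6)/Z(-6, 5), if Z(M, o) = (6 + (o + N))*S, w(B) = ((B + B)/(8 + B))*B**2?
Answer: -18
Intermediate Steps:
w(B) = 2*B**3/(8 + B) (w(B) = ((2*B)/(8 + B))*B**2 = (2*B/(8 + B))*B**2 = 2*B**3/(8 + B))
Z(M, o) = 2 + 2*o (Z(M, o) = (6 + (o - 5))*2 = (6 + (-5 + o))*2 = (1 + o)*2 = 2 + 2*o)
w(-6)/Z(-6, 5) = (2*(-6)**3/(8 - 6))/(2 + 2*5) = (2*(-216)/2)/(2 + 10) = (2*(-216)*(1/2))/12 = -216*1/12 = -18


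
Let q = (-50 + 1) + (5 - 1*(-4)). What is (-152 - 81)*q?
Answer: 9320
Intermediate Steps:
q = -40 (q = -49 + (5 + 4) = -49 + 9 = -40)
(-152 - 81)*q = (-152 - 81)*(-40) = -233*(-40) = 9320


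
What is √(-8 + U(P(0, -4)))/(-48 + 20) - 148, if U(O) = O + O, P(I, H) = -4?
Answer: -148 - I/7 ≈ -148.0 - 0.14286*I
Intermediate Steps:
U(O) = 2*O
√(-8 + U(P(0, -4)))/(-48 + 20) - 148 = √(-8 + 2*(-4))/(-48 + 20) - 148 = √(-8 - 8)/(-28) - 148 = -I/7 - 148 = -148 - I/7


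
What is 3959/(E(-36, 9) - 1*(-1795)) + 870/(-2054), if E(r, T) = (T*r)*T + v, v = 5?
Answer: -4551353/1146132 ≈ -3.9711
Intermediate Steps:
E(r, T) = 5 + r*T² (E(r, T) = (T*r)*T + 5 = r*T² + 5 = 5 + r*T²)
3959/(E(-36, 9) - 1*(-1795)) + 870/(-2054) = 3959/((5 - 36*9²) - 1*(-1795)) + 870/(-2054) = 3959/((5 - 36*81) + 1795) + 870*(-1/2054) = 3959/((5 - 2916) + 1795) - 435/1027 = 3959/(-2911 + 1795) - 435/1027 = 3959/(-1116) - 435/1027 = 3959*(-1/1116) - 435/1027 = -3959/1116 - 435/1027 = -4551353/1146132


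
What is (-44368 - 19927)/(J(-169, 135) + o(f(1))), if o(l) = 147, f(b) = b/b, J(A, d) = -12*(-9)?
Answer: -12859/51 ≈ -252.14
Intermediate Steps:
J(A, d) = 108
f(b) = 1
(-44368 - 19927)/(J(-169, 135) + o(f(1))) = (-44368 - 19927)/(108 + 147) = -64295/255 = -64295*1/255 = -12859/51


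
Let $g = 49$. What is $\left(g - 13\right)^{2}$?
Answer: $1296$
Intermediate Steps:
$\left(g - 13\right)^{2} = \left(49 - 13\right)^{2} = 36^{2} = 1296$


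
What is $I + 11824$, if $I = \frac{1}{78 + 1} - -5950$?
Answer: $\frac{1404147}{79} \approx 17774.0$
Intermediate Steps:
$I = \frac{470051}{79}$ ($I = \frac{1}{79} + 5950 = \frac{470051}{79} \approx 5950.0$)
$I + 11824 = \frac{470051}{79} + 11824 = \frac{1404147}{79}$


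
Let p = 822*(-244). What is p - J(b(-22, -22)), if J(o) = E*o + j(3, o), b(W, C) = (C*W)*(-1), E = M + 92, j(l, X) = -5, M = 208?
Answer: -55363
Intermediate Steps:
E = 300 (E = 208 + 92 = 300)
b(W, C) = -C*W
J(o) = -5 + 300*o (J(o) = 300*o - 5 = -5 + 300*o)
p = -200568
p - J(b(-22, -22)) = -200568 - (-5 + 300*(-1*(-22)*(-22))) = -200568 - (-5 + 300*(-484)) = -200568 - (-5 - 145200) = -200568 - 1*(-145205) = -200568 + 145205 = -55363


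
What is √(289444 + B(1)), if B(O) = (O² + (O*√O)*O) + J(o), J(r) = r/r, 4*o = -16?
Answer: √289447 ≈ 538.00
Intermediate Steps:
o = -4 (o = (¼)*(-16) = -4)
J(r) = 1
B(O) = 1 + O² + O^(5/2) (B(O) = (O² + (O*√O)*O) + 1 = (O² + O^(3/2)*O) + 1 = (O² + O^(5/2)) + 1 = 1 + O² + O^(5/2))
√(289444 + B(1)) = √(289444 + (1 + 1² + 1^(5/2))) = √(289444 + (1 + 1 + 1)) = √(289444 + 3) = √289447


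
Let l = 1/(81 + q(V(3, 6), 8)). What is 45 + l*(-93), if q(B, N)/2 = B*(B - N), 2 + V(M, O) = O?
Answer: 2112/49 ≈ 43.102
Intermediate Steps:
V(M, O) = -2 + O
q(B, N) = 2*B*(B - N) (q(B, N) = 2*(B*(B - N)) = 2*B*(B - N))
l = 1/49 (l = 1/(81 + 2*(-2 + 6)*((-2 + 6) - 1*8)) = 1/(81 + 2*4*(4 - 8)) = 1/(81 + 2*4*(-4)) = 1/(81 - 32) = 1/49 ≈ 0.020408)
45 + l*(-93) = 45 + (1/49)*(-93) = 45 - 93/49 = 2112/49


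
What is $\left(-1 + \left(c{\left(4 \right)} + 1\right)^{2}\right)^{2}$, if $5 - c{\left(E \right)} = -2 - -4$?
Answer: $225$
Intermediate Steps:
$c{\left(E \right)} = 3$ ($c{\left(E \right)} = 5 - \left(-2 - -4\right) = 5 - \left(-2 + 4\right) = 5 - 2 = 3$)
$\left(-1 + \left(c{\left(4 \right)} + 1\right)^{2}\right)^{2} = \left(-1 + \left(3 + 1\right)^{2}\right)^{2} = \left(-1 + 4^{2}\right)^{2} = \left(-1 + 16\right)^{2} = 15^{2} = 225$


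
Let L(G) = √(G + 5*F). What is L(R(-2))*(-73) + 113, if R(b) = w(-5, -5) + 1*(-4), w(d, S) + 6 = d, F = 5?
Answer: 113 - 73*√10 ≈ -117.85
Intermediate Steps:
w(d, S) = -6 + d
R(b) = -15 (R(b) = (-6 - 5) + 1*(-4) = -11 - 4 = -15)
L(G) = √(25 + G) (L(G) = √(G + 5*5) = √(G + 25) = √(25 + G))
L(R(-2))*(-73) + 113 = √(25 - 15)*(-73) + 113 = √10*(-73) + 113 = -73*√10 + 113 = 113 - 73*√10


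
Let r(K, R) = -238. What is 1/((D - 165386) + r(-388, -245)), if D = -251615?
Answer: -1/417239 ≈ -2.3967e-6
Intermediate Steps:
1/((D - 165386) + r(-388, -245)) = 1/((-251615 - 165386) - 238) = 1/(-417001 - 238) = 1/(-417239) = -1/417239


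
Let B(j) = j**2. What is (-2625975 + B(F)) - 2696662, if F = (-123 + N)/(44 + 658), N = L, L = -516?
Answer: -32382918467/6084 ≈ -5.3226e+6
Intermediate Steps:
N = -516
F = -71/78 (F = (-123 - 516)/(44 + 658) = -639/702 = -639*1/702 = -71/78 ≈ -0.91026)
(-2625975 + B(F)) - 2696662 = (-2625975 + (-71/78)**2) - 2696662 = (-2625975 + 5041/6084) - 2696662 = -15976426859/6084 - 2696662 = -32382918467/6084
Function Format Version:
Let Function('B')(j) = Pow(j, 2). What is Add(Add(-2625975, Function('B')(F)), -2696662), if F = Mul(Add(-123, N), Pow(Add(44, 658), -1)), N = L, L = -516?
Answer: Rational(-32382918467, 6084) ≈ -5.3226e+6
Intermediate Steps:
N = -516
F = Rational(-71, 78) (F = Mul(Add(-123, -516), Pow(Add(44, 658), -1)) = Mul(-639, Pow(702, -1)) = Mul(-639, Rational(1, 702)) = Rational(-71, 78) ≈ -0.91026)
Add(Add(-2625975, Function('B')(F)), -2696662) = Add(Add(-2625975, Pow(Rational(-71, 78), 2)), -2696662) = Add(Add(-2625975, Rational(5041, 6084)), -2696662) = Add(Rational(-15976426859, 6084), -2696662) = Rational(-32382918467, 6084)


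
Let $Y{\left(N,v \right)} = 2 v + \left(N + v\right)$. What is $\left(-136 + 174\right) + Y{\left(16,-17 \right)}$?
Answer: $3$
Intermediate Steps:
$Y{\left(N,v \right)} = N + 3 v$
$\left(-136 + 174\right) + Y{\left(16,-17 \right)} = \left(-136 + 174\right) + \left(16 + 3 \left(-17\right)\right) = 38 + \left(16 - 51\right) = 38 - 35 = 3$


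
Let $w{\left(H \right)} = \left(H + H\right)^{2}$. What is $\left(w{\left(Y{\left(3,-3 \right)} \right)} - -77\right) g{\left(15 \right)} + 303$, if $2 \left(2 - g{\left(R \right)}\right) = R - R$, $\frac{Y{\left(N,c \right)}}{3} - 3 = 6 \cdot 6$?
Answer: $109969$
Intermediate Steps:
$Y{\left(N,c \right)} = 117$ ($Y{\left(N,c \right)} = 9 + 3 \cdot 6 \cdot 6 = 9 + 3 \cdot 36 = 9 + 108 = 117$)
$w{\left(H \right)} = 4 H^{2}$ ($w{\left(H \right)} = \left(2 H\right)^{2} = 4 H^{2}$)
$g{\left(R \right)} = 2$ ($g{\left(R \right)} = 2 - \frac{R - R}{2} = 2 - 0 = 2 + 0 = 2$)
$\left(w{\left(Y{\left(3,-3 \right)} \right)} - -77\right) g{\left(15 \right)} + 303 = \left(4 \cdot 117^{2} - -77\right) 2 + 303 = \left(4 \cdot 13689 + 77\right) 2 + 303 = \left(54756 + 77\right) 2 + 303 = 54833 \cdot 2 + 303 = 109666 + 303 = 109969$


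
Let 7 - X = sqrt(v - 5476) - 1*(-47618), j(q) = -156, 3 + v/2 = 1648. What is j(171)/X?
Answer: 2475772/755603169 - 52*I*sqrt(2186)/755603169 ≈ 0.0032765 - 3.2176e-6*I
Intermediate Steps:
v = 3290 (v = -6 + 2*1648 = -6 + 3296 = 3290)
X = -47611 - I*sqrt(2186) (X = 7 - (sqrt(3290 - 5476) - 1*(-47618)) = 7 - (sqrt(-2186) + 47618) = 7 - (I*sqrt(2186) + 47618) = 7 - (47618 + I*sqrt(2186)) = 7 + (-47618 - I*sqrt(2186)) = -47611 - I*sqrt(2186) ≈ -47611.0 - 46.755*I)
j(171)/X = -156/(-47611 - I*sqrt(2186))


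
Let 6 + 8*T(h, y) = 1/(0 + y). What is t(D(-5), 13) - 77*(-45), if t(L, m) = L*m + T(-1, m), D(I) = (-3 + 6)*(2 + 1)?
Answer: 372451/104 ≈ 3581.3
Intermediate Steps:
T(h, y) = -¾ + 1/(8*y) (T(h, y) = -¾ + 1/(8*(0 + y)) = -¾ + 1/(8*y))
D(I) = 9 (D(I) = 3*3 = 9)
t(L, m) = L*m + (1 - 6*m)/(8*m)
t(D(-5), 13) - 77*(-45) = (-¾ + (⅛)/13 + 9*13) - 77*(-45) = (-¾ + (⅛)*(1/13) + 117) + 3465 = (-¾ + 1/104 + 117) + 3465 = 12091/104 + 3465 = 372451/104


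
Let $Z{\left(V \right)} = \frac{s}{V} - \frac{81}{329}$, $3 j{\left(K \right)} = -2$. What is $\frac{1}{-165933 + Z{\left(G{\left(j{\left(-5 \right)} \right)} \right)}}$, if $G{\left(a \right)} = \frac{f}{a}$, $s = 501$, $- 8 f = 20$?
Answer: $- \frac{1645}{272740418} \approx -6.0314 \cdot 10^{-6}$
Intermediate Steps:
$f = - \frac{5}{2}$ ($f = \left(- \frac{1}{8}\right) 20 = - \frac{5}{2} \approx -2.5$)
$j{\left(K \right)} = - \frac{2}{3}$ ($j{\left(K \right)} = \frac{1}{3} \left(-2\right) = - \frac{2}{3}$)
$G{\left(a \right)} = - \frac{5}{2 a}$
$Z{\left(V \right)} = - \frac{81}{329} + \frac{501}{V}$ ($Z{\left(V \right)} = \frac{501}{V} - \frac{81}{329} = - \frac{81}{329} + \frac{501}{V}$)
$\frac{1}{-165933 + Z{\left(G{\left(j{\left(-5 \right)} \right)} \right)}} = \frac{1}{-165933 - \left(\frac{81}{329} - \frac{501}{\left(- \frac{5}{2}\right) \frac{1}{- \frac{2}{3}}}\right)} = \frac{1}{-165933 - \left(\frac{81}{329} - \frac{501}{\left(- \frac{5}{2}\right) \left(- \frac{3}{2}\right)}\right)} = \frac{1}{-165933 - \left(\frac{81}{329} - \frac{501}{\frac{15}{4}}\right)} = \frac{1}{-165933 + \left(- \frac{81}{329} + 501 \cdot \frac{4}{15}\right)} = \frac{1}{-165933 + \left(- \frac{81}{329} + \frac{668}{5}\right)} = \frac{1}{-165933 + \frac{219367}{1645}} = \frac{1}{- \frac{272740418}{1645}} = - \frac{1645}{272740418}$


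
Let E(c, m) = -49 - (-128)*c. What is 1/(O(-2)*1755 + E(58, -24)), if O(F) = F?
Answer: 1/3865 ≈ 0.00025873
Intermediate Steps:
E(c, m) = -49 + 128*c
1/(O(-2)*1755 + E(58, -24)) = 1/(-2*1755 + (-49 + 128*58)) = 1/(-3510 + (-49 + 7424)) = 1/(-3510 + 7375) = 1/3865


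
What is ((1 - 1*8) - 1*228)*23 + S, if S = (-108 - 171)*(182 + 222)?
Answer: -118121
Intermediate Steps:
S = -112716 (S = -279*404 = -112716)
((1 - 1*8) - 1*228)*23 + S = ((1 - 1*8) - 1*228)*23 - 112716 = ((1 - 8) - 228)*23 - 112716 = (-7 - 228)*23 - 112716 = -235*23 - 112716 = -5405 - 112716 = -118121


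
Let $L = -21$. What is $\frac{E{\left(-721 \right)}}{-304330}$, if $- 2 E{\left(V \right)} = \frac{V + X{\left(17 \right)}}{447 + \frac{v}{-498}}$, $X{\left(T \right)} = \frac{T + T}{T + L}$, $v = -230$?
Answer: $- \frac{363291}{135631359760} \approx -2.6785 \cdot 10^{-6}$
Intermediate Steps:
$X{\left(T \right)} = \frac{2 T}{-21 + T}$ ($X{\left(T \right)} = \frac{T + T}{T - 21} = \frac{2 T}{-21 + T}$)
$E{\left(V \right)} = \frac{249}{26216} - \frac{249 V}{222836}$ ($E{\left(V \right)} = - \frac{\left(V + 2 \cdot 17 \frac{1}{-21 + 17}\right) \frac{1}{447 - \frac{230}{-498}}}{2} = - \frac{\left(V + 2 \cdot 17 \frac{1}{-4}\right) \frac{1}{447 - - \frac{115}{249}}}{2} = - \frac{\left(V + 2 \cdot 17 \left(- \frac{1}{4}\right)\right) \frac{1}{447 + \frac{115}{249}}}{2} = - \frac{\left(V - \frac{17}{2}\right) \frac{1}{\frac{111418}{249}}}{2} = - \frac{\left(- \frac{17}{2} + V\right) \frac{249}{111418}}{2} = - \frac{- \frac{249}{13108} + \frac{249 V}{111418}}{2} = \frac{249}{26216} - \frac{249 V}{222836}$)
$\frac{E{\left(-721 \right)}}{-304330} = \frac{\frac{249}{26216} - - \frac{179529}{222836}}{-304330} = \left(\frac{249}{26216} + \frac{179529}{222836}\right) \left(- \frac{1}{304330}\right) = \frac{363291}{445672} \left(- \frac{1}{304330}\right) = - \frac{363291}{135631359760}$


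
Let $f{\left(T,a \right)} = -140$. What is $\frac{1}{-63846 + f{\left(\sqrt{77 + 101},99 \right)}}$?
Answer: $- \frac{1}{63986} \approx -1.5628 \cdot 10^{-5}$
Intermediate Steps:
$\frac{1}{-63846 + f{\left(\sqrt{77 + 101},99 \right)}} = \frac{1}{-63846 - 140} = \frac{1}{-63986} = - \frac{1}{63986}$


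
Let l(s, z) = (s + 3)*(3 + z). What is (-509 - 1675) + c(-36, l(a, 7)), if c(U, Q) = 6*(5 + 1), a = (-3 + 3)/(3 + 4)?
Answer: -2148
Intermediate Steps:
a = 0 (a = 0/7 = 0*(1/7) = 0)
l(s, z) = (3 + s)*(3 + z)
c(U, Q) = 36 (c(U, Q) = 6*6 = 36)
(-509 - 1675) + c(-36, l(a, 7)) = (-509 - 1675) + 36 = -2184 + 36 = -2148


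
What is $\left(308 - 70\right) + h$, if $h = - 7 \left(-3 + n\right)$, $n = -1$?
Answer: $266$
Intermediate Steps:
$h = 28$ ($h = - 7 \left(-3 - 1\right) = \left(-7\right) \left(-4\right) = 28$)
$\left(308 - 70\right) + h = \left(308 - 70\right) + 28 = 238 + 28 = 266$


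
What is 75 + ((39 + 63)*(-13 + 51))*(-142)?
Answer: -550317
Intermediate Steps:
75 + ((39 + 63)*(-13 + 51))*(-142) = 75 + (102*38)*(-142) = 75 + 3876*(-142) = 75 - 550392 = -550317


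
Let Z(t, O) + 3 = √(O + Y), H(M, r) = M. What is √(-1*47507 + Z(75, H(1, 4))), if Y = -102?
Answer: √(-47510 + I*√101) ≈ 0.023 + 217.97*I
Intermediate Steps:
Z(t, O) = -3 + √(-102 + O) (Z(t, O) = -3 + √(O - 102) = -3 + √(-102 + O))
√(-1*47507 + Z(75, H(1, 4))) = √(-1*47507 + (-3 + √(-102 + 1))) = √(-47507 + (-3 + √(-101))) = √(-47507 + (-3 + I*√101)) = √(-47510 + I*√101)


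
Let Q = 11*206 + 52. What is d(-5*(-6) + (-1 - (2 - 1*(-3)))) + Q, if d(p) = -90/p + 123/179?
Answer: 1657495/716 ≈ 2314.9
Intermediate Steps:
d(p) = 123/179 - 90/p (d(p) = -90/p + 123*(1/179) = -90/p + 123/179 = 123/179 - 90/p)
Q = 2318 (Q = 2266 + 52 = 2318)
d(-5*(-6) + (-1 - (2 - 1*(-3)))) + Q = (123/179 - 90/(-5*(-6) + (-1 - (2 - 1*(-3))))) + 2318 = (123/179 - 90/(30 + (-1 - (2 + 3)))) + 2318 = (123/179 - 90/(30 + (-1 - 1*5))) + 2318 = (123/179 - 90/(30 + (-1 - 5))) + 2318 = (123/179 - 90/(30 - 6)) + 2318 = (123/179 - 90/24) + 2318 = (123/179 - 90*1/24) + 2318 = (123/179 - 15/4) + 2318 = -2193/716 + 2318 = 1657495/716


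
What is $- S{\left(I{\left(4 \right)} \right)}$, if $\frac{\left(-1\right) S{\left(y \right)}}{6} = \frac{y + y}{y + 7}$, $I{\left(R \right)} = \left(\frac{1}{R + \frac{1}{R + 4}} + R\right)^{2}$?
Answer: $\frac{33600}{3889} \approx 8.6398$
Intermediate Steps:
$I{\left(R \right)} = \left(R + \frac{1}{R + \frac{1}{4 + R}}\right)^{2}$ ($I{\left(R \right)} = \left(\frac{1}{R + \frac{1}{4 + R}} + R\right)^{2} = \left(R + \frac{1}{R + \frac{1}{4 + R}}\right)^{2}$)
$S{\left(y \right)} = - \frac{12 y}{7 + y}$ ($S{\left(y \right)} = - 6 \frac{y + y}{y + 7} = - 6 \frac{2 y}{7 + y} = - \frac{12 y}{7 + y}$)
$- S{\left(I{\left(4 \right)} \right)} = - \frac{\left(-12\right) \frac{\left(4 + 4^{3} + 2 \cdot 4 + 4 \cdot 4^{2}\right)^{2}}{\left(1 + 4^{2} + 4 \cdot 4\right)^{2}}}{7 + \frac{\left(4 + 4^{3} + 2 \cdot 4 + 4 \cdot 4^{2}\right)^{2}}{\left(1 + 4^{2} + 4 \cdot 4\right)^{2}}} = - \frac{\left(-12\right) \frac{\left(4 + 64 + 8 + 4 \cdot 16\right)^{2}}{\left(1 + 16 + 16\right)^{2}}}{7 + \frac{\left(4 + 64 + 8 + 4 \cdot 16\right)^{2}}{\left(1 + 16 + 16\right)^{2}}} = - \frac{\left(-12\right) \frac{\left(4 + 64 + 8 + 64\right)^{2}}{1089}}{7 + \frac{\left(4 + 64 + 8 + 64\right)^{2}}{1089}} = - \frac{\left(-12\right) \frac{140^{2}}{1089}}{7 + \frac{140^{2}}{1089}} = - \frac{\left(-12\right) \frac{1}{1089} \cdot 19600}{7 + \frac{1}{1089} \cdot 19600} = - \frac{\left(-12\right) 19600}{1089 \left(7 + \frac{19600}{1089}\right)} = - \frac{\left(-12\right) 19600}{1089 \cdot \frac{27223}{1089}} = - \frac{\left(-12\right) 19600 \cdot 1089}{1089 \cdot 27223} = \left(-1\right) \left(- \frac{33600}{3889}\right) = \frac{33600}{3889}$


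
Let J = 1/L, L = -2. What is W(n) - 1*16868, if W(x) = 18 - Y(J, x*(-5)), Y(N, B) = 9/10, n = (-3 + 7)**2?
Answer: -168509/10 ≈ -16851.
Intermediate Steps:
n = 16 (n = 4**2 = 16)
J = -1/2 (J = 1/(-2) = -1/2 ≈ -0.50000)
Y(N, B) = 9/10 (Y(N, B) = 9*(1/10) = 9/10)
W(x) = 171/10 (W(x) = 18 - 1*9/10 = 18 - 9/10 = 171/10)
W(n) - 1*16868 = 171/10 - 1*16868 = 171/10 - 16868 = -168509/10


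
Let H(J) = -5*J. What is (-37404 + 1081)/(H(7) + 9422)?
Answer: -5189/1341 ≈ -3.8695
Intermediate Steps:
(-37404 + 1081)/(H(7) + 9422) = (-37404 + 1081)/(-5*7 + 9422) = -36323/(-35 + 9422) = -36323/9387 = -36323*1/9387 = -5189/1341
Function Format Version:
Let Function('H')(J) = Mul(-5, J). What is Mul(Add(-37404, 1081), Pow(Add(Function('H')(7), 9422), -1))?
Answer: Rational(-5189, 1341) ≈ -3.8695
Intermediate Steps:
Mul(Add(-37404, 1081), Pow(Add(Function('H')(7), 9422), -1)) = Mul(Add(-37404, 1081), Pow(Add(Mul(-5, 7), 9422), -1)) = Mul(-36323, Pow(Add(-35, 9422), -1)) = Mul(-36323, Pow(9387, -1)) = Mul(-36323, Rational(1, 9387)) = Rational(-5189, 1341)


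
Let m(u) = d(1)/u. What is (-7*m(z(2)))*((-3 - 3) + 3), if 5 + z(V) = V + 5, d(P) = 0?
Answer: 0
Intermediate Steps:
z(V) = V (z(V) = -5 + (V + 5) = -5 + (5 + V) = V)
m(u) = 0 (m(u) = 0/u = 0)
(-7*m(z(2)))*((-3 - 3) + 3) = (-7*0)*((-3 - 3) + 3) = 0*(-6 + 3) = 0*(-3) = 0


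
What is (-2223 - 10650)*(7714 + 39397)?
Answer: -606459903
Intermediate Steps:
(-2223 - 10650)*(7714 + 39397) = -12873*47111 = -606459903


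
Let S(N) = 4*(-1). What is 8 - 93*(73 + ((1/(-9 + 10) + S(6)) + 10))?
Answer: -7432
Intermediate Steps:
S(N) = -4
8 - 93*(73 + ((1/(-9 + 10) + S(6)) + 10)) = 8 - 93*(73 + ((1/(-9 + 10) - 4) + 10)) = 8 - 93*(73 + ((1/1 - 4) + 10)) = 8 - 93*(73 + ((1 - 4) + 10)) = 8 - 93*(73 + (-3 + 10)) = 8 - 93*(73 + 7) = 8 - 93*80 = 8 - 7440 = -7432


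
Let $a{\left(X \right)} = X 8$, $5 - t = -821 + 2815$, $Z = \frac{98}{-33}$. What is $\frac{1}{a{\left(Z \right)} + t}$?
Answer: $- \frac{33}{66421} \approx -0.00049683$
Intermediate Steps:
$Z = - \frac{98}{33}$ ($Z = 98 \left(- \frac{1}{33}\right) = - \frac{98}{33} \approx -2.9697$)
$t = -1989$ ($t = 5 - \left(-821 + 2815\right) = 5 - 1994 = -1989$)
$a{\left(X \right)} = 8 X$
$\frac{1}{a{\left(Z \right)} + t} = \frac{1}{8 \left(- \frac{98}{33}\right) - 1989} = \frac{1}{- \frac{784}{33} - 1989} = \frac{1}{- \frac{66421}{33}} = - \frac{33}{66421}$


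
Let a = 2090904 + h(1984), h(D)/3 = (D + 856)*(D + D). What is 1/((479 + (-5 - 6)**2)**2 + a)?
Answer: 1/36258264 ≈ 2.7580e-8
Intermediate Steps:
h(D) = 6*D*(856 + D) (h(D) = 3*((D + 856)*(D + D)) = 3*((856 + D)*(2*D)) = 3*(2*D*(856 + D)) = 6*D*(856 + D))
a = 35898264 (a = 2090904 + 6*1984*(856 + 1984) = 2090904 + 6*1984*2840 = 2090904 + 33807360 = 35898264)
1/((479 + (-5 - 6)**2)**2 + a) = 1/((479 + (-5 - 6)**2)**2 + 35898264) = 1/((479 + (-11)**2)**2 + 35898264) = 1/((479 + 121)**2 + 35898264) = 1/(600**2 + 35898264) = 1/(360000 + 35898264) = 1/36258264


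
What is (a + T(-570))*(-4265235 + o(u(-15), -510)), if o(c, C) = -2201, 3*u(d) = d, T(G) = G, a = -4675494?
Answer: 19954803851904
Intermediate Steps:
u(d) = d/3
(a + T(-570))*(-4265235 + o(u(-15), -510)) = (-4675494 - 570)*(-4265235 - 2201) = -4676064*(-4267436) = 19954803851904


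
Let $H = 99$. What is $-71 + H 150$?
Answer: $14779$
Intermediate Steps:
$-71 + H 150 = -71 + 99 \cdot 150 = -71 + 14850 = 14779$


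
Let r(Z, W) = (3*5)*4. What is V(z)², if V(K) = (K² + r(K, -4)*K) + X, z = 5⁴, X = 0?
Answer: 183291015625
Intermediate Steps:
r(Z, W) = 60 (r(Z, W) = 15*4 = 60)
z = 625
V(K) = K² + 60*K (V(K) = (K² + 60*K) + 0 = K² + 60*K)
V(z)² = (625*(60 + 625))² = (625*685)² = 428125² = 183291015625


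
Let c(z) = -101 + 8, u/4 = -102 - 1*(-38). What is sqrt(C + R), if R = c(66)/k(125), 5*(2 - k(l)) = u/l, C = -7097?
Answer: I*sqrt(1798198638)/502 ≈ 84.472*I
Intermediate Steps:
u = -256 (u = 4*(-102 - 1*(-38)) = 4*(-102 + 38) = 4*(-64) = -256)
c(z) = -93
k(l) = 2 + 256/(5*l) (k(l) = 2 - (-256)/(5*l) = 2 + 256/(5*l))
R = -19375/502 (R = -93/(2 + (256/5)/125) = -93/(2 + (256/5)*(1/125)) = -93/(2 + 256/625) = -93/1506/625 = -93*625/1506 = -19375/502 ≈ -38.596)
sqrt(C + R) = sqrt(-7097 - 19375/502) = sqrt(-3582069/502) = I*sqrt(1798198638)/502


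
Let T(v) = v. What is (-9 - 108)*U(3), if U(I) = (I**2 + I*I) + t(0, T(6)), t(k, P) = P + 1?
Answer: -2925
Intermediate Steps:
t(k, P) = 1 + P
U(I) = 7 + 2*I**2 (U(I) = (I**2 + I*I) + (1 + 6) = (I**2 + I**2) + 7 = 2*I**2 + 7 = 7 + 2*I**2)
(-9 - 108)*U(3) = (-9 - 108)*(7 + 2*3**2) = -117*(7 + 2*9) = -117*(7 + 18) = -117*25 = -2925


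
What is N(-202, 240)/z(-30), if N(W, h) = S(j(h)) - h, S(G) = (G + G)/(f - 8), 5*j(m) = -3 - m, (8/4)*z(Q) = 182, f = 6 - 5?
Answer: -7914/3185 ≈ -2.4848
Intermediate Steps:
f = 1
z(Q) = 91 (z(Q) = (½)*182 = 91)
j(m) = -⅗ - m/5 (j(m) = (-3 - m)/5 = -⅗ - m/5)
S(G) = -2*G/7 (S(G) = (G + G)/(1 - 8) = (2*G)/(-7) = (2*G)*(-⅐) = -2*G/7)
N(W, h) = 6/35 - 33*h/35 (N(W, h) = -2*(-⅗ - h/5)/7 - h = (6/35 + 2*h/35) - h = 6/35 - 33*h/35)
N(-202, 240)/z(-30) = (6/35 - 33/35*240)/91 = (6/35 - 1584/7)*(1/91) = -7914/35*1/91 = -7914/3185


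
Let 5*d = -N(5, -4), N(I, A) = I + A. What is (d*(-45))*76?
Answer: 684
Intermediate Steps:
N(I, A) = A + I
d = -⅕ (d = (-(-4 + 5))/5 = (-1*1)/5 = (⅕)*(-1) = -⅕ ≈ -0.20000)
(d*(-45))*76 = -⅕*(-45)*76 = 9*76 = 684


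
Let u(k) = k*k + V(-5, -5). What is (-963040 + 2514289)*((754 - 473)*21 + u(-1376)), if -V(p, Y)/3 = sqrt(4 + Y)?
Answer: 2946251546973 - 4653747*I ≈ 2.9463e+12 - 4.6537e+6*I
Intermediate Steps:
V(p, Y) = -3*sqrt(4 + Y)
u(k) = k**2 - 3*I (u(k) = k*k - 3*sqrt(4 - 5) = k**2 - 3*I)
(-963040 + 2514289)*((754 - 473)*21 + u(-1376)) = (-963040 + 2514289)*((754 - 473)*21 + ((-1376)**2 - 3*I)) = 1551249*(281*21 + (1893376 - 3*I)) = 1551249*(5901 + (1893376 - 3*I)) = 1551249*(1899277 - 3*I) = 2946251546973 - 4653747*I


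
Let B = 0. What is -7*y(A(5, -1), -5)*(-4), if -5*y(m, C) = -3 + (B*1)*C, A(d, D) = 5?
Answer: 84/5 ≈ 16.800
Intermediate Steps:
y(m, C) = 3/5 (y(m, C) = -(-3 + (0*1)*C)/5 = -(-3 + 0*C)/5 = -(-3 + 0)/5 = -1/5*(-3) = 3/5)
-7*y(A(5, -1), -5)*(-4) = -7*3/5*(-4) = -21/5*(-4) = 84/5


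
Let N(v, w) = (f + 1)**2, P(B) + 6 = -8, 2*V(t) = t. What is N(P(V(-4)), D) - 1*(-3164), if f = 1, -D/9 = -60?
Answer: 3168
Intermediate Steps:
D = 540 (D = -9*(-60) = 540)
V(t) = t/2
P(B) = -14 (P(B) = -6 - 8 = -14)
N(v, w) = 4 (N(v, w) = (1 + 1)**2 = 2**2 = 4)
N(P(V(-4)), D) - 1*(-3164) = 4 - 1*(-3164) = 4 + 3164 = 3168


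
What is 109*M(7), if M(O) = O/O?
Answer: 109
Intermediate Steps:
M(O) = 1
109*M(7) = 109*1 = 109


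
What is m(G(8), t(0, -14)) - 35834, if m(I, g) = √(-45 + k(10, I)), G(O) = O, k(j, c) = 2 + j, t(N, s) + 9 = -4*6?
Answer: -35834 + I*√33 ≈ -35834.0 + 5.7446*I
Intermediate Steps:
t(N, s) = -33 (t(N, s) = -9 - 4*6 = -9 - 24 = -33)
m(I, g) = I*√33 (m(I, g) = √(-45 + (2 + 10)) = √(-45 + 12) = √(-33) = I*√33)
m(G(8), t(0, -14)) - 35834 = I*√33 - 35834 = -35834 + I*√33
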